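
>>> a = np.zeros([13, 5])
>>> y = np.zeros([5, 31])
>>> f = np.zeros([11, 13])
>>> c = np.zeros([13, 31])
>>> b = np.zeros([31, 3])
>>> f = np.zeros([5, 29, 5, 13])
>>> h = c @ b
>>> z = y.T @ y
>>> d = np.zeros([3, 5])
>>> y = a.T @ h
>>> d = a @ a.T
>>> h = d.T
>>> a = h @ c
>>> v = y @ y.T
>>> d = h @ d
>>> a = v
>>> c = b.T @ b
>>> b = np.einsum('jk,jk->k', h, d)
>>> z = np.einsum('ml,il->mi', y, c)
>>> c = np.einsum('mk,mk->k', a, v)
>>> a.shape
(5, 5)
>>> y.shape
(5, 3)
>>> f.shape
(5, 29, 5, 13)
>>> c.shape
(5,)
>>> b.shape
(13,)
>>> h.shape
(13, 13)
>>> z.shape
(5, 3)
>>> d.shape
(13, 13)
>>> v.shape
(5, 5)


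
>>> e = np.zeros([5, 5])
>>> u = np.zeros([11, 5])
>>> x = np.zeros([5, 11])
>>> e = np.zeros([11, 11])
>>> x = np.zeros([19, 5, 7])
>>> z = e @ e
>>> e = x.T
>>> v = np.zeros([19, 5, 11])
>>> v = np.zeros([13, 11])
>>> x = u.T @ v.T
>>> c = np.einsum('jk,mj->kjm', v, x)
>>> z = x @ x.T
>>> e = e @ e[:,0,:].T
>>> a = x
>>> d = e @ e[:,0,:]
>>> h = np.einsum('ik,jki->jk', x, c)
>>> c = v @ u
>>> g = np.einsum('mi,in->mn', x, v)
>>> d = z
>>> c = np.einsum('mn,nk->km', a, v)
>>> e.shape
(7, 5, 7)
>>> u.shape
(11, 5)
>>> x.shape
(5, 13)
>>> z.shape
(5, 5)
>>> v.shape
(13, 11)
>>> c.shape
(11, 5)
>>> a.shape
(5, 13)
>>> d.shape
(5, 5)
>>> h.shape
(11, 13)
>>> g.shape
(5, 11)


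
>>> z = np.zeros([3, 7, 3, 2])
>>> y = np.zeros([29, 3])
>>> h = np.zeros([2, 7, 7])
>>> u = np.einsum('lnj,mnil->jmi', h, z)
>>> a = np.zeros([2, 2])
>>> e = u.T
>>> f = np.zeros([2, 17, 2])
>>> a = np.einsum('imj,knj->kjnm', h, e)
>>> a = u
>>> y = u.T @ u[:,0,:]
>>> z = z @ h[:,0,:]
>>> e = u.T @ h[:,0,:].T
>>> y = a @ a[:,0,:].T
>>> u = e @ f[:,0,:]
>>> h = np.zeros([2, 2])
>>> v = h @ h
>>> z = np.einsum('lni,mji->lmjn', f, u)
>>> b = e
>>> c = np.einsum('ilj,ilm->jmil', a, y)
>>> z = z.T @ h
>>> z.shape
(17, 3, 3, 2)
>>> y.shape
(7, 3, 7)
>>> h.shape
(2, 2)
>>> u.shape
(3, 3, 2)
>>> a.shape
(7, 3, 3)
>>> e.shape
(3, 3, 2)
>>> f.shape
(2, 17, 2)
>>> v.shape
(2, 2)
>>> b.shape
(3, 3, 2)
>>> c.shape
(3, 7, 7, 3)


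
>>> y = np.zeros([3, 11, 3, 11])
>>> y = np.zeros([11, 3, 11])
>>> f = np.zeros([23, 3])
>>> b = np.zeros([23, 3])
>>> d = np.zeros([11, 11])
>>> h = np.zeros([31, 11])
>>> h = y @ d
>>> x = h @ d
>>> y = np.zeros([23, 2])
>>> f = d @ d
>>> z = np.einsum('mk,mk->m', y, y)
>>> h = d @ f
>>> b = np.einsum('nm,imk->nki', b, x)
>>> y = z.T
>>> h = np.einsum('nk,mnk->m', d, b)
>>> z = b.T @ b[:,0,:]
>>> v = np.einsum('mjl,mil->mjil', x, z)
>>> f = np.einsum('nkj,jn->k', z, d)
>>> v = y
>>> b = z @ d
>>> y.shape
(23,)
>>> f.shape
(11,)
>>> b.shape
(11, 11, 11)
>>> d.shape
(11, 11)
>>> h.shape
(23,)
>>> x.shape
(11, 3, 11)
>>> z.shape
(11, 11, 11)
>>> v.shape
(23,)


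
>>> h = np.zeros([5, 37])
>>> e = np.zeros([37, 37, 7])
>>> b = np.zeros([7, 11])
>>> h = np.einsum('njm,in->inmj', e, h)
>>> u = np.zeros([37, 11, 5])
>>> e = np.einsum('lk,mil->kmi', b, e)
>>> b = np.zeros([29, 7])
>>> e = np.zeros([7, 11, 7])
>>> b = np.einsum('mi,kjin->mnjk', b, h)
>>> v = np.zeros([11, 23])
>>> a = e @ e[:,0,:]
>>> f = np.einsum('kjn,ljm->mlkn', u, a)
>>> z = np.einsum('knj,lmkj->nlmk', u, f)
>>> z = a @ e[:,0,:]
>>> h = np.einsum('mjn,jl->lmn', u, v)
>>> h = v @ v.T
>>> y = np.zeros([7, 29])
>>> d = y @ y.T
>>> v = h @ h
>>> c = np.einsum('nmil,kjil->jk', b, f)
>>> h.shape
(11, 11)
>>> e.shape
(7, 11, 7)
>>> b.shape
(29, 37, 37, 5)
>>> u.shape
(37, 11, 5)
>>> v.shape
(11, 11)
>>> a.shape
(7, 11, 7)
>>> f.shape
(7, 7, 37, 5)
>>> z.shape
(7, 11, 7)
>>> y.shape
(7, 29)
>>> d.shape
(7, 7)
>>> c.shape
(7, 7)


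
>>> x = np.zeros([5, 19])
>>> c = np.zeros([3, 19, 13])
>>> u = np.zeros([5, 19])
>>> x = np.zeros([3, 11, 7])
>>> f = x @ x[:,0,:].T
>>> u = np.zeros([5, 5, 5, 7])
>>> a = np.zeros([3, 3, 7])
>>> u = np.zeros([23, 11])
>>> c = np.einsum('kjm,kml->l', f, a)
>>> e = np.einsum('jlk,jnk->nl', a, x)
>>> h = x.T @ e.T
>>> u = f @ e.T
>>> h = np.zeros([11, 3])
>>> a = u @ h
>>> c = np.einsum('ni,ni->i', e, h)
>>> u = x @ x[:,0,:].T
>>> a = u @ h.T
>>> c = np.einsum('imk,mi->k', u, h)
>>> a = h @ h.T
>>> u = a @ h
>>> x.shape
(3, 11, 7)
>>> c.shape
(3,)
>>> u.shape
(11, 3)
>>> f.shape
(3, 11, 3)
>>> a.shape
(11, 11)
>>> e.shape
(11, 3)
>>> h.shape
(11, 3)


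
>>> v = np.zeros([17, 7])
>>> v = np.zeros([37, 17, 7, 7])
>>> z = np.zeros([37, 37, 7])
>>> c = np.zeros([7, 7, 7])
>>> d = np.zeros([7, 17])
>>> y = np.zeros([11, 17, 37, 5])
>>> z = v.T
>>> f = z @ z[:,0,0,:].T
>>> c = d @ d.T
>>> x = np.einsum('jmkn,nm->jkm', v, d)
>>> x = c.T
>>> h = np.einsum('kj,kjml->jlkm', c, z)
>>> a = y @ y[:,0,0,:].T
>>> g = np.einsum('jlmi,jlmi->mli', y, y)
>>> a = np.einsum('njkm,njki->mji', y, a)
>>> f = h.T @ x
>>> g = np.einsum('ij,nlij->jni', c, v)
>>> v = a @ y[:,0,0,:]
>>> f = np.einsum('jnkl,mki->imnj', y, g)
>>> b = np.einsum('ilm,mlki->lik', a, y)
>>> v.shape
(5, 17, 5)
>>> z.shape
(7, 7, 17, 37)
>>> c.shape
(7, 7)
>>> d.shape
(7, 17)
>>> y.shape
(11, 17, 37, 5)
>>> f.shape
(7, 7, 17, 11)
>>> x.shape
(7, 7)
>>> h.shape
(7, 37, 7, 17)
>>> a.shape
(5, 17, 11)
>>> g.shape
(7, 37, 7)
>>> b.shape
(17, 5, 37)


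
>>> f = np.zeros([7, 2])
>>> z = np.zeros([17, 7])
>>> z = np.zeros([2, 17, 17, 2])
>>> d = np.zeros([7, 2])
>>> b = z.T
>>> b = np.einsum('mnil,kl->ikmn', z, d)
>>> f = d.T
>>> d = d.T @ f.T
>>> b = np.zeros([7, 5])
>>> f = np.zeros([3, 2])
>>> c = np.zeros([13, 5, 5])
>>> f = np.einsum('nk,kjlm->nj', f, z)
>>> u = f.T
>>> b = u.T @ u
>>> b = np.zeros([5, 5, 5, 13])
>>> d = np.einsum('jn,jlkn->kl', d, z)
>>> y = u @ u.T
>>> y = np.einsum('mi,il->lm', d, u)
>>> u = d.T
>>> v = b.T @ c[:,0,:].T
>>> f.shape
(3, 17)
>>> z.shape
(2, 17, 17, 2)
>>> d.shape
(17, 17)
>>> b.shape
(5, 5, 5, 13)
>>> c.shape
(13, 5, 5)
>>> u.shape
(17, 17)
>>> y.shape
(3, 17)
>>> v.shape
(13, 5, 5, 13)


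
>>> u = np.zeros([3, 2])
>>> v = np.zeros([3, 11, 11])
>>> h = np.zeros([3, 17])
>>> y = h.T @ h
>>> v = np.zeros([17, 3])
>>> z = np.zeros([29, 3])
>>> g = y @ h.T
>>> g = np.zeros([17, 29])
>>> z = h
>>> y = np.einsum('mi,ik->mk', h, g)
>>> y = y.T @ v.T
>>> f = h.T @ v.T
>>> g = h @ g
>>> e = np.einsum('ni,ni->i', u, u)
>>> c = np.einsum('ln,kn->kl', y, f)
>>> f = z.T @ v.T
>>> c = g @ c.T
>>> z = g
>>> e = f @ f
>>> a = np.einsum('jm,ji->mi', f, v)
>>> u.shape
(3, 2)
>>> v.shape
(17, 3)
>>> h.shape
(3, 17)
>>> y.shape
(29, 17)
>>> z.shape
(3, 29)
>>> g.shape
(3, 29)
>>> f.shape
(17, 17)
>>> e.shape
(17, 17)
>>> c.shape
(3, 17)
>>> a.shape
(17, 3)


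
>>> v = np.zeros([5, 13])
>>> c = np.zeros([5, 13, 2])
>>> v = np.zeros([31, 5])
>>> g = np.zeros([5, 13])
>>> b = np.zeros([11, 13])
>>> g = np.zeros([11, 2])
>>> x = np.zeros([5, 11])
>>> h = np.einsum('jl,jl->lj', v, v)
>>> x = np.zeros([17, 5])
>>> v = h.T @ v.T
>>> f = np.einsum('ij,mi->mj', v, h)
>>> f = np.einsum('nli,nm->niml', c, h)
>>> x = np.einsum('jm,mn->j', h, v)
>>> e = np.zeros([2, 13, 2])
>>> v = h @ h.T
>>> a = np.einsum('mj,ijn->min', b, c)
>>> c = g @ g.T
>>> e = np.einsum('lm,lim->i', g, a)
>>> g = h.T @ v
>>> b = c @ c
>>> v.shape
(5, 5)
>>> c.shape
(11, 11)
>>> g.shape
(31, 5)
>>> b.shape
(11, 11)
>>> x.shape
(5,)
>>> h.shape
(5, 31)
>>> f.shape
(5, 2, 31, 13)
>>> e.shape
(5,)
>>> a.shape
(11, 5, 2)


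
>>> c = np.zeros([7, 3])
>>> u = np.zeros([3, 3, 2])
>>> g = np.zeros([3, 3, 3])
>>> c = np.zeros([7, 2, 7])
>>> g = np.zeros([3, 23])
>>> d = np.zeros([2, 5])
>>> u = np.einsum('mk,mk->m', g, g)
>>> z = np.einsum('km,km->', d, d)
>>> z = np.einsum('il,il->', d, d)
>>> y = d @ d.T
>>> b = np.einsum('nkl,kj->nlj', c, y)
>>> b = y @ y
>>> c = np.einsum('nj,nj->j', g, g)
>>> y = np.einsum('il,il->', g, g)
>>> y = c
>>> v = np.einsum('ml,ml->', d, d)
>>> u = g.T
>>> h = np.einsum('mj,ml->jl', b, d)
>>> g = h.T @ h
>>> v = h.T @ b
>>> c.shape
(23,)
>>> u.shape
(23, 3)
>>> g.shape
(5, 5)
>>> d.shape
(2, 5)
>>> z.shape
()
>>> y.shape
(23,)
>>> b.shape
(2, 2)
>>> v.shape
(5, 2)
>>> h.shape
(2, 5)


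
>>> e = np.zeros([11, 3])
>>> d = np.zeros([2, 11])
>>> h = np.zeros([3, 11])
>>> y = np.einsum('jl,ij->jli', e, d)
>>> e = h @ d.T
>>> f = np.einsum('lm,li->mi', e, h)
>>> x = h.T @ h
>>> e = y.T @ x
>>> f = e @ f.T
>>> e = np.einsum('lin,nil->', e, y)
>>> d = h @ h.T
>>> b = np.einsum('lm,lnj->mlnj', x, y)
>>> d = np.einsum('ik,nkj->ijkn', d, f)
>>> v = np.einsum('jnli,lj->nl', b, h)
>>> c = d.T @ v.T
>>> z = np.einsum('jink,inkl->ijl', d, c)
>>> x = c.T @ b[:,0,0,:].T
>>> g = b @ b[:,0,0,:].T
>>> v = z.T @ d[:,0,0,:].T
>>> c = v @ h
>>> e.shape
()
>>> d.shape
(3, 2, 3, 2)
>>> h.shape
(3, 11)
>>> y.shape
(11, 3, 2)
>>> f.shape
(2, 3, 2)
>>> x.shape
(11, 2, 3, 11)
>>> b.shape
(11, 11, 3, 2)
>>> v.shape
(11, 3, 3)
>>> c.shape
(11, 3, 11)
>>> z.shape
(2, 3, 11)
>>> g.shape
(11, 11, 3, 11)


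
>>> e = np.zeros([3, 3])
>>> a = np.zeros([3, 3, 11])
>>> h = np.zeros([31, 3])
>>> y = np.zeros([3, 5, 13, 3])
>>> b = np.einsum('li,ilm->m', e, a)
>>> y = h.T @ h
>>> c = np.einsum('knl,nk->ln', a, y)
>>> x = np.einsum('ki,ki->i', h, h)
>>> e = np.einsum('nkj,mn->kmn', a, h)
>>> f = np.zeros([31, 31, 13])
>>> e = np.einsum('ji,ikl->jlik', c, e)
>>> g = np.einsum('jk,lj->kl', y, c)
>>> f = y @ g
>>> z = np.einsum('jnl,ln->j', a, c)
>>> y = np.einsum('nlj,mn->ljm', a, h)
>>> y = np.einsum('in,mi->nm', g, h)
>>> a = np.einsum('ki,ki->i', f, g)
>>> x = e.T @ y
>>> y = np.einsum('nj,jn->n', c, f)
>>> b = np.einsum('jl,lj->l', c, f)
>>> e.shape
(11, 3, 3, 31)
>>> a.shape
(11,)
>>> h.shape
(31, 3)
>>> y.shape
(11,)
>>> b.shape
(3,)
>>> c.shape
(11, 3)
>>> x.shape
(31, 3, 3, 31)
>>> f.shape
(3, 11)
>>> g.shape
(3, 11)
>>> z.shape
(3,)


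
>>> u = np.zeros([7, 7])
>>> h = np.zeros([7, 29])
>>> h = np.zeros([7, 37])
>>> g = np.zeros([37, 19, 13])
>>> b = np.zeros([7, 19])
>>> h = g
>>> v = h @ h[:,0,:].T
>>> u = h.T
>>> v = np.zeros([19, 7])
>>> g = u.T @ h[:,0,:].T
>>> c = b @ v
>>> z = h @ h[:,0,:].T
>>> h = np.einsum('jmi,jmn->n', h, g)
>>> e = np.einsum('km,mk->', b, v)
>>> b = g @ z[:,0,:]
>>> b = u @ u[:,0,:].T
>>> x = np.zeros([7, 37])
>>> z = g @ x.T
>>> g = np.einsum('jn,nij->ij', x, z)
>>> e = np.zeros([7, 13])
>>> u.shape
(13, 19, 37)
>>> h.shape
(37,)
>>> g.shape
(19, 7)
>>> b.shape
(13, 19, 13)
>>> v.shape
(19, 7)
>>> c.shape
(7, 7)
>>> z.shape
(37, 19, 7)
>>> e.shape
(7, 13)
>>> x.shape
(7, 37)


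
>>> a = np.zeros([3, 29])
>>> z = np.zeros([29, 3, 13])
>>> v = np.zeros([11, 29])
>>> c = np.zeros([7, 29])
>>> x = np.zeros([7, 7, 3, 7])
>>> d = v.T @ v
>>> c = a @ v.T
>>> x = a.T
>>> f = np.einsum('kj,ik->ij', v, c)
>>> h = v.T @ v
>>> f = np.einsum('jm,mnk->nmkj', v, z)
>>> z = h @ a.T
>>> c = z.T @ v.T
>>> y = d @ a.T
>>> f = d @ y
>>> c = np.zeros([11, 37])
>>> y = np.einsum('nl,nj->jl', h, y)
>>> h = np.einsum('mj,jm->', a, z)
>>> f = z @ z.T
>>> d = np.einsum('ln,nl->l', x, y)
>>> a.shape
(3, 29)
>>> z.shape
(29, 3)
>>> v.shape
(11, 29)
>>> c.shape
(11, 37)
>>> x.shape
(29, 3)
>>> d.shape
(29,)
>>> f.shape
(29, 29)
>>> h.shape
()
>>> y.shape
(3, 29)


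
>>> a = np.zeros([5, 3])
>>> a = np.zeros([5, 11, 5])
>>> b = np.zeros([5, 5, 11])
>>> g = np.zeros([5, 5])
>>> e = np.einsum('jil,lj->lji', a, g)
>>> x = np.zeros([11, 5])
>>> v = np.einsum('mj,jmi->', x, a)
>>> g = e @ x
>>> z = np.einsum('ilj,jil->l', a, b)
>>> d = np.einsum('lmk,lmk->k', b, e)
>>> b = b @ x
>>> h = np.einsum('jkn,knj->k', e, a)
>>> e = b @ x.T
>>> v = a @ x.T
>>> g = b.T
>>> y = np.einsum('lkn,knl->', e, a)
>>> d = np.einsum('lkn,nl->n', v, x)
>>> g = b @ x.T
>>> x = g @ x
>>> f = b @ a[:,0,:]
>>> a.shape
(5, 11, 5)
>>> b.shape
(5, 5, 5)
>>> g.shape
(5, 5, 11)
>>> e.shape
(5, 5, 11)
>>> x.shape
(5, 5, 5)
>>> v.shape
(5, 11, 11)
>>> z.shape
(11,)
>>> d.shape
(11,)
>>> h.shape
(5,)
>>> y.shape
()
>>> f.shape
(5, 5, 5)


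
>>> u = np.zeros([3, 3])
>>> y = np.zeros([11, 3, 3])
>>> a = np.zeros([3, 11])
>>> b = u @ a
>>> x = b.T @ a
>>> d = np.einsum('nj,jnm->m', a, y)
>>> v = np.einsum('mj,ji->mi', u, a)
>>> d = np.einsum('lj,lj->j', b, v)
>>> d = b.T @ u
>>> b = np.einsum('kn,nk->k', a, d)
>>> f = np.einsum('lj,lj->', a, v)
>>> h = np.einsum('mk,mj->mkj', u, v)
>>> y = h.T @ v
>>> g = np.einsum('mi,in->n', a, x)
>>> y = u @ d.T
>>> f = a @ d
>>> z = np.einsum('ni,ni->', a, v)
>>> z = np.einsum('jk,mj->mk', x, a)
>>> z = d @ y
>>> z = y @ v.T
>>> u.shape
(3, 3)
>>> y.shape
(3, 11)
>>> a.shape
(3, 11)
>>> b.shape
(3,)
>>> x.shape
(11, 11)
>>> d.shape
(11, 3)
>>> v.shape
(3, 11)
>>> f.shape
(3, 3)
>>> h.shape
(3, 3, 11)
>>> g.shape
(11,)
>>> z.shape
(3, 3)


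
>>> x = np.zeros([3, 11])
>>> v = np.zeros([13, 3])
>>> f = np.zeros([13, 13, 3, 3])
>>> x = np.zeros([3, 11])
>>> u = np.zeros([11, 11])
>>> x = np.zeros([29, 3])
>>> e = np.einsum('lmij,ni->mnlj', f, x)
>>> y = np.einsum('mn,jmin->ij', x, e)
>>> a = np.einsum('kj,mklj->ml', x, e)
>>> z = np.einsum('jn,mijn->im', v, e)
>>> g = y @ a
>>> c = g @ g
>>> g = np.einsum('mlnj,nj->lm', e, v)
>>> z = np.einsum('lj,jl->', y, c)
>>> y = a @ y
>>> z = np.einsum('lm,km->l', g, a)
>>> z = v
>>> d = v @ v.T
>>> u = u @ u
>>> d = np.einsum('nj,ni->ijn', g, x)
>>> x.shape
(29, 3)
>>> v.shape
(13, 3)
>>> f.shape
(13, 13, 3, 3)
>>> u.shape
(11, 11)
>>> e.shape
(13, 29, 13, 3)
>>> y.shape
(13, 13)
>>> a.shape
(13, 13)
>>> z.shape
(13, 3)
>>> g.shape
(29, 13)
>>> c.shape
(13, 13)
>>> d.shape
(3, 13, 29)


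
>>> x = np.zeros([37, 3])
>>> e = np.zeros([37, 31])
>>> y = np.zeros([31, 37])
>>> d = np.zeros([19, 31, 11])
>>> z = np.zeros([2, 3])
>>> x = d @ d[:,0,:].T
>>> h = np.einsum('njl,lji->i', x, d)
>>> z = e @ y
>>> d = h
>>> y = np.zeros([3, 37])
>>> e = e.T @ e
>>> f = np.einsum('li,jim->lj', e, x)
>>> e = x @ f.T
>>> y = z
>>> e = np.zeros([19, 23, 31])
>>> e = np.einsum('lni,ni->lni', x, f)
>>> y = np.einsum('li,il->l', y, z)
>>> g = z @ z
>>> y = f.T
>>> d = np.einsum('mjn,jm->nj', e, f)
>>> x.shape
(19, 31, 19)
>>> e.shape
(19, 31, 19)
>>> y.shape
(19, 31)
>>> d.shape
(19, 31)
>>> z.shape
(37, 37)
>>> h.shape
(11,)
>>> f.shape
(31, 19)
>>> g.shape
(37, 37)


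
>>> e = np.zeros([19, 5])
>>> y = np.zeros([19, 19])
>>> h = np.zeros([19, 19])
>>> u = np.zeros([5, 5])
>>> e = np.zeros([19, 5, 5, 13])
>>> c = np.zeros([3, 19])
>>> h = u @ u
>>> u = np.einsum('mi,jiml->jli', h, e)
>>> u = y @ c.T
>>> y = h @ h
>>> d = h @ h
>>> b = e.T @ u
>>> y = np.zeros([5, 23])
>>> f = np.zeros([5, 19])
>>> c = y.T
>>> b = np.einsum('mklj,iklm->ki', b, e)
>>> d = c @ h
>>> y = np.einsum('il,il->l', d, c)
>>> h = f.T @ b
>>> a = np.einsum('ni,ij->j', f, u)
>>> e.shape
(19, 5, 5, 13)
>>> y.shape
(5,)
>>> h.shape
(19, 19)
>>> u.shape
(19, 3)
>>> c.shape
(23, 5)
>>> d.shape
(23, 5)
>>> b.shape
(5, 19)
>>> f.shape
(5, 19)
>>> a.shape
(3,)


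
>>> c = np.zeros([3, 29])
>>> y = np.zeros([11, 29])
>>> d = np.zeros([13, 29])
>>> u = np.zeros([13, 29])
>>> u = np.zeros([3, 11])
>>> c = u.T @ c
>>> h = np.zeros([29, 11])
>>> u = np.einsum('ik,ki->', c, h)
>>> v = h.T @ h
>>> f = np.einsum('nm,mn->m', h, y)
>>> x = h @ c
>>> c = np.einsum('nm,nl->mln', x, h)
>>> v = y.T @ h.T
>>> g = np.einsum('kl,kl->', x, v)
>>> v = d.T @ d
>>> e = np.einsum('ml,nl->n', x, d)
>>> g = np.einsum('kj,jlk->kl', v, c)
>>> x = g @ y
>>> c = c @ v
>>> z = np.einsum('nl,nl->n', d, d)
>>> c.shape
(29, 11, 29)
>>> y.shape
(11, 29)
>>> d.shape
(13, 29)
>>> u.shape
()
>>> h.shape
(29, 11)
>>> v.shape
(29, 29)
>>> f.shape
(11,)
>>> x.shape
(29, 29)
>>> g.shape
(29, 11)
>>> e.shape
(13,)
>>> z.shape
(13,)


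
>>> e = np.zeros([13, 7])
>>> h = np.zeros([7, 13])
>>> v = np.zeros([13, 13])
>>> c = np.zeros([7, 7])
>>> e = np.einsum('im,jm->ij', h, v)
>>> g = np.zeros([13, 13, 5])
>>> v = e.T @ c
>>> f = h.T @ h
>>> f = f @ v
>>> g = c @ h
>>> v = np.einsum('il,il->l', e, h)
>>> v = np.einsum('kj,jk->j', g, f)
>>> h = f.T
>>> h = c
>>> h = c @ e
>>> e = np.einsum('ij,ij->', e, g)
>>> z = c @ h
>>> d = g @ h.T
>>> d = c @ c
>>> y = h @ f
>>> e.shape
()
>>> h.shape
(7, 13)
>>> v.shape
(13,)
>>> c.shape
(7, 7)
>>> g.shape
(7, 13)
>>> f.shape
(13, 7)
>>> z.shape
(7, 13)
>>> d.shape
(7, 7)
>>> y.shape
(7, 7)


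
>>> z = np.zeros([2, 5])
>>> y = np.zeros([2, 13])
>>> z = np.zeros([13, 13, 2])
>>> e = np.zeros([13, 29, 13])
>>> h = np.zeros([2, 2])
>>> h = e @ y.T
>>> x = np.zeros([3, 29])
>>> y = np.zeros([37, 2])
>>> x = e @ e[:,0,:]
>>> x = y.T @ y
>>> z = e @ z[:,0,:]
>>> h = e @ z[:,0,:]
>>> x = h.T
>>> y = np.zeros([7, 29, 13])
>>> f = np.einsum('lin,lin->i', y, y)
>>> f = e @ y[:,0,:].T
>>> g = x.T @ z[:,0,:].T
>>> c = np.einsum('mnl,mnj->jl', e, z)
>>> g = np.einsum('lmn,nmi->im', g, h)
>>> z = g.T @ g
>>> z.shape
(29, 29)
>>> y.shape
(7, 29, 13)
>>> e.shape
(13, 29, 13)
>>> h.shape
(13, 29, 2)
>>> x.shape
(2, 29, 13)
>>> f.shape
(13, 29, 7)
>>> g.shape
(2, 29)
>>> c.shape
(2, 13)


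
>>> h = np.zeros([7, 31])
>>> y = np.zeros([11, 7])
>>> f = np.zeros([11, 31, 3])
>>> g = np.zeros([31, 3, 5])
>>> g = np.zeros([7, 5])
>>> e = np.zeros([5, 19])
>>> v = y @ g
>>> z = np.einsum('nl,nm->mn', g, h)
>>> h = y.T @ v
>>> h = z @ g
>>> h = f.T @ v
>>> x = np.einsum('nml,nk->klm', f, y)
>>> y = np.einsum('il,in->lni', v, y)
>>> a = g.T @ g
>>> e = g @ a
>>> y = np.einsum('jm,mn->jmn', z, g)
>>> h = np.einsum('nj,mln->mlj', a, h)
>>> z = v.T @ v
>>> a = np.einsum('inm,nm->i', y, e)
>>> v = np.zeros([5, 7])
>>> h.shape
(3, 31, 5)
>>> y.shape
(31, 7, 5)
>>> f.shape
(11, 31, 3)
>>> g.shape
(7, 5)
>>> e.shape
(7, 5)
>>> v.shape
(5, 7)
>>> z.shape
(5, 5)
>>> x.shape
(7, 3, 31)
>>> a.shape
(31,)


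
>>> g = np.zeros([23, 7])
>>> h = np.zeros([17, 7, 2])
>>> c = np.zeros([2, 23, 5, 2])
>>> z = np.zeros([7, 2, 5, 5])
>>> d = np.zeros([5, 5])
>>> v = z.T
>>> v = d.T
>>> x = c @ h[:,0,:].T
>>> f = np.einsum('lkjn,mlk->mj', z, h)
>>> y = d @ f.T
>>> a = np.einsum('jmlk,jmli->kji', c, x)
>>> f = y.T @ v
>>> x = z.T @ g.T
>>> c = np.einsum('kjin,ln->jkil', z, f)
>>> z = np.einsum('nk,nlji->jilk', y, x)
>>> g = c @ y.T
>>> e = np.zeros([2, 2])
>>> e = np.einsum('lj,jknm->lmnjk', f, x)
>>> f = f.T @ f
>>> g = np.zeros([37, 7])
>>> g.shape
(37, 7)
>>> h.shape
(17, 7, 2)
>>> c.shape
(2, 7, 5, 17)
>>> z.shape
(2, 23, 5, 17)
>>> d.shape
(5, 5)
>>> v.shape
(5, 5)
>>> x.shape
(5, 5, 2, 23)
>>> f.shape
(5, 5)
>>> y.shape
(5, 17)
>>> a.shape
(2, 2, 17)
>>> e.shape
(17, 23, 2, 5, 5)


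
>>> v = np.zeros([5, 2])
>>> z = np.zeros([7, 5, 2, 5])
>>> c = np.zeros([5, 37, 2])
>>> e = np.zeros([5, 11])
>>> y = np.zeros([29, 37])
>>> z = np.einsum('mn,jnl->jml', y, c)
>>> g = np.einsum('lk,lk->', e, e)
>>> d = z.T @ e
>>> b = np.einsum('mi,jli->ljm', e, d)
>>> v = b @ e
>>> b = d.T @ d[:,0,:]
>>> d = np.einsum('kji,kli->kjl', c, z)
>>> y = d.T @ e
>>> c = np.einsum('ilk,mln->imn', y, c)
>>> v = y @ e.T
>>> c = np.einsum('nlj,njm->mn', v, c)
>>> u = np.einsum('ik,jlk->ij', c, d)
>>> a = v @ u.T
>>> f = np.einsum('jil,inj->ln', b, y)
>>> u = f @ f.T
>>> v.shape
(29, 37, 5)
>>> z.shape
(5, 29, 2)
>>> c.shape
(2, 29)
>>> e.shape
(5, 11)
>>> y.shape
(29, 37, 11)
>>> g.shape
()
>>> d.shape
(5, 37, 29)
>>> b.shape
(11, 29, 11)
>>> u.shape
(11, 11)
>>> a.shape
(29, 37, 2)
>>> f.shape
(11, 37)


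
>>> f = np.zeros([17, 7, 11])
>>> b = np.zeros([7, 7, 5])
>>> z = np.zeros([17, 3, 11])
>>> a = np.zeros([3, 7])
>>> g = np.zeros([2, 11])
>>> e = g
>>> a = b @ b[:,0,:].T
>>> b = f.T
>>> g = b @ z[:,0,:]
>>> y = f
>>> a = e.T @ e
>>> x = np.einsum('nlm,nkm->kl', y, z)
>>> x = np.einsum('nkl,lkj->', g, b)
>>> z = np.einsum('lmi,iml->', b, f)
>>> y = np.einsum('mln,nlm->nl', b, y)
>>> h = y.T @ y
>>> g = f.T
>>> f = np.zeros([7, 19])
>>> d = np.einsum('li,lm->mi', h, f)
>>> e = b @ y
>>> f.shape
(7, 19)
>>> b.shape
(11, 7, 17)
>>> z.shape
()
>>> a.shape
(11, 11)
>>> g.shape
(11, 7, 17)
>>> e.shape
(11, 7, 7)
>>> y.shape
(17, 7)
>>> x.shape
()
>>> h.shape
(7, 7)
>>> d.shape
(19, 7)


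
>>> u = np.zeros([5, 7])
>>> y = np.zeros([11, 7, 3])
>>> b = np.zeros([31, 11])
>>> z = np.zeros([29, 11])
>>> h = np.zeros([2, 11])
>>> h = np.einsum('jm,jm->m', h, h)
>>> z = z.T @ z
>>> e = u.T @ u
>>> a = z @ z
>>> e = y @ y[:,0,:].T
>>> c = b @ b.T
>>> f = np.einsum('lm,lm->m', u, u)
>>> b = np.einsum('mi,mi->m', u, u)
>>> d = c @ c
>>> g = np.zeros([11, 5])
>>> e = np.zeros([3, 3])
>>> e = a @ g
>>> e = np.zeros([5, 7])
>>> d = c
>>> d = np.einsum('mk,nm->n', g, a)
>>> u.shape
(5, 7)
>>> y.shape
(11, 7, 3)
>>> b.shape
(5,)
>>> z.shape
(11, 11)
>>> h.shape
(11,)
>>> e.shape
(5, 7)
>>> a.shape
(11, 11)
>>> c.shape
(31, 31)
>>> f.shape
(7,)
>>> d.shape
(11,)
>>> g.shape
(11, 5)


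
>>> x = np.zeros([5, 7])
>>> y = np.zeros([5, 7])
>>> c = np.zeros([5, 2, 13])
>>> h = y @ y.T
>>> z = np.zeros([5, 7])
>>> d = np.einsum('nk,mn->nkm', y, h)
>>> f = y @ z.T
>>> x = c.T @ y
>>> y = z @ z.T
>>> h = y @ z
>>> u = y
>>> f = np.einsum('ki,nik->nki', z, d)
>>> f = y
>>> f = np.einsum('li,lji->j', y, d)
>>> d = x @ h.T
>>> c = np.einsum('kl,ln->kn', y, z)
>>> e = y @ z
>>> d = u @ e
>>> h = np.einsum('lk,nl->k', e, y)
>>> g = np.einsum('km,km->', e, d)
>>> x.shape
(13, 2, 7)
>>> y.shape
(5, 5)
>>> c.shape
(5, 7)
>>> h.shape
(7,)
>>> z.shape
(5, 7)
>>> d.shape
(5, 7)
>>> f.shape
(7,)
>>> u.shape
(5, 5)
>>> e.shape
(5, 7)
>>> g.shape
()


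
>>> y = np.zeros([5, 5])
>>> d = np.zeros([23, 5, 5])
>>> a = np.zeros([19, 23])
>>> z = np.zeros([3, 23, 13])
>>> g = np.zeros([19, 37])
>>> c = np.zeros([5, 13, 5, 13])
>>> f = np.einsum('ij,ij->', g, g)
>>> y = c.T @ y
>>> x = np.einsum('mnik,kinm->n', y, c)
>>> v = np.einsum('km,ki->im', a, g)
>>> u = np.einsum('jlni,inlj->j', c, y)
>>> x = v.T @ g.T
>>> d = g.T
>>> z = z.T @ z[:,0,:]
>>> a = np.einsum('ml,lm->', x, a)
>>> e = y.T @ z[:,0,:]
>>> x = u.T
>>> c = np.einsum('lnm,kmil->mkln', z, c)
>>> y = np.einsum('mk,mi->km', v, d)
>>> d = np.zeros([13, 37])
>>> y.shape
(23, 37)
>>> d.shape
(13, 37)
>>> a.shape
()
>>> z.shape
(13, 23, 13)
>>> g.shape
(19, 37)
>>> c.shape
(13, 5, 13, 23)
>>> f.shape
()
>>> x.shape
(5,)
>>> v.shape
(37, 23)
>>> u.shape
(5,)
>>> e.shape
(5, 13, 5, 13)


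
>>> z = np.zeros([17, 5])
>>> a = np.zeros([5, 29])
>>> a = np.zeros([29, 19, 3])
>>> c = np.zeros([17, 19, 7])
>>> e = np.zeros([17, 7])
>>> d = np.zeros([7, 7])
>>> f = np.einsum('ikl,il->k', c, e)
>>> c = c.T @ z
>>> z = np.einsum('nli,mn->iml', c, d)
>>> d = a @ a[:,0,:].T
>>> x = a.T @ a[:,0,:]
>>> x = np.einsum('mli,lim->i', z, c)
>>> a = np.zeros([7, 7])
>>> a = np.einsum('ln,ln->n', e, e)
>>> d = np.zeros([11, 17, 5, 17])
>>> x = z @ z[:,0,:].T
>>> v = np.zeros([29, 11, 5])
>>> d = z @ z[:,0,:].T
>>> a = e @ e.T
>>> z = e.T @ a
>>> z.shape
(7, 17)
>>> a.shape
(17, 17)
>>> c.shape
(7, 19, 5)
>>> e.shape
(17, 7)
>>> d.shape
(5, 7, 5)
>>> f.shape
(19,)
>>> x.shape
(5, 7, 5)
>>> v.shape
(29, 11, 5)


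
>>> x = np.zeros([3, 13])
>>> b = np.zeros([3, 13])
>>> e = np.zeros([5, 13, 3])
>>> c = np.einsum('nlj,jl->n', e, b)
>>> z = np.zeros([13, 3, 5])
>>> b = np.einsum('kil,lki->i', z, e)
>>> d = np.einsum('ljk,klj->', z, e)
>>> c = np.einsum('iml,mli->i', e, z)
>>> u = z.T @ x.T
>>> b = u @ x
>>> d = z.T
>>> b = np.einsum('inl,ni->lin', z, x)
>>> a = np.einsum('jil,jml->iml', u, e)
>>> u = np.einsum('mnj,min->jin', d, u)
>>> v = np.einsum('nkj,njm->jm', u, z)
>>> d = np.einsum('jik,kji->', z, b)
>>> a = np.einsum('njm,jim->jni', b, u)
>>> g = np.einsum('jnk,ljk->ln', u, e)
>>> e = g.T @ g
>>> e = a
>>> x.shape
(3, 13)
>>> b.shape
(5, 13, 3)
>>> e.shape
(13, 5, 3)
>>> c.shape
(5,)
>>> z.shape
(13, 3, 5)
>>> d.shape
()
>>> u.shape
(13, 3, 3)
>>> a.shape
(13, 5, 3)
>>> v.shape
(3, 5)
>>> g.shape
(5, 3)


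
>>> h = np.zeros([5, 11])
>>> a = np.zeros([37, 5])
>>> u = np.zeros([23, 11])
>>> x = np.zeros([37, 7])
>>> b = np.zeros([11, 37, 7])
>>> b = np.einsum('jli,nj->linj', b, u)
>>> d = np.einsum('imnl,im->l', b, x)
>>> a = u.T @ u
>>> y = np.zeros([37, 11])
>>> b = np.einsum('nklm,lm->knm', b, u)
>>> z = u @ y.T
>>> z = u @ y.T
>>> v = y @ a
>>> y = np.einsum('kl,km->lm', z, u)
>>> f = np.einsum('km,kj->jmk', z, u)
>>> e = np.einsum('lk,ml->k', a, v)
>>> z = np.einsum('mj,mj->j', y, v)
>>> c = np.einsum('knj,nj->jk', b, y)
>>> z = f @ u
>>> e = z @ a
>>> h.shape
(5, 11)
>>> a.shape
(11, 11)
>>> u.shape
(23, 11)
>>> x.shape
(37, 7)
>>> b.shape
(7, 37, 11)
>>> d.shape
(11,)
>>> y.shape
(37, 11)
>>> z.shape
(11, 37, 11)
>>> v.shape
(37, 11)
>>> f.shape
(11, 37, 23)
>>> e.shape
(11, 37, 11)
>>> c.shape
(11, 7)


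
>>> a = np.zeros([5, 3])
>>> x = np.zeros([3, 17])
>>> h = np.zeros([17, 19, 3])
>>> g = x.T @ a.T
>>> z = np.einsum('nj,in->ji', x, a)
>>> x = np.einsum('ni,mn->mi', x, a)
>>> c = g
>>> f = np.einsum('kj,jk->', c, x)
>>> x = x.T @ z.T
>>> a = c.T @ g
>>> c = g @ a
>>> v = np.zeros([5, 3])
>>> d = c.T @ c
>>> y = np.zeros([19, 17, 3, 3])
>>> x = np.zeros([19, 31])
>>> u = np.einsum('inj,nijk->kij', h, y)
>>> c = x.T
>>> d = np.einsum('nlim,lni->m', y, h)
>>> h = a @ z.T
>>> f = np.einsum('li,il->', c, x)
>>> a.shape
(5, 5)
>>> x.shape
(19, 31)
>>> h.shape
(5, 17)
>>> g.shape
(17, 5)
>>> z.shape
(17, 5)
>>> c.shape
(31, 19)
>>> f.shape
()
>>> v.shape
(5, 3)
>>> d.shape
(3,)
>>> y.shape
(19, 17, 3, 3)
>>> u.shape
(3, 17, 3)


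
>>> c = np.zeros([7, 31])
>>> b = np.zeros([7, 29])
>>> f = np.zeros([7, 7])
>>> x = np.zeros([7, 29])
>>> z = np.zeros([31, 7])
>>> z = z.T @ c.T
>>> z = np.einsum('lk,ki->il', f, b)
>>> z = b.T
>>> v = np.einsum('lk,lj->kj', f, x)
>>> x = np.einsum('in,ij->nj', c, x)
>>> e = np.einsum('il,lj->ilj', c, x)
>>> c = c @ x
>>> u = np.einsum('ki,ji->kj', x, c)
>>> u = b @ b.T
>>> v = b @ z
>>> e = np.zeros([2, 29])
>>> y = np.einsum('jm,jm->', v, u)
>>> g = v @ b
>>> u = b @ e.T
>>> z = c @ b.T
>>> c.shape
(7, 29)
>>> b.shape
(7, 29)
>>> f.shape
(7, 7)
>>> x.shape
(31, 29)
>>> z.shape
(7, 7)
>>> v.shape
(7, 7)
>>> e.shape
(2, 29)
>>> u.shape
(7, 2)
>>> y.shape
()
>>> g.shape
(7, 29)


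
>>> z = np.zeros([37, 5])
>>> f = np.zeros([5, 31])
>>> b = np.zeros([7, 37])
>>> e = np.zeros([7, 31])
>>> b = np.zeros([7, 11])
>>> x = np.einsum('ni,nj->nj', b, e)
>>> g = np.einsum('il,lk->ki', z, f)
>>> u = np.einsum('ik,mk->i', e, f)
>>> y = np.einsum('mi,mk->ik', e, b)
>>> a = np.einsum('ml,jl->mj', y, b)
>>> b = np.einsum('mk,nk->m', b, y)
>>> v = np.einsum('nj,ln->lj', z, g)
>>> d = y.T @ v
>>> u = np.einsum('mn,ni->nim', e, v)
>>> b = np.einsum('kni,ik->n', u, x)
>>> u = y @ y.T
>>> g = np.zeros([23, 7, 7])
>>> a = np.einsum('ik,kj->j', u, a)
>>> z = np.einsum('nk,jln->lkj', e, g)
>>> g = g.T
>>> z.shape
(7, 31, 23)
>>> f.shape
(5, 31)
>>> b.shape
(5,)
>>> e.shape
(7, 31)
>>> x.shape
(7, 31)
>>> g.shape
(7, 7, 23)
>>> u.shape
(31, 31)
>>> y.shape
(31, 11)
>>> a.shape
(7,)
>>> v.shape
(31, 5)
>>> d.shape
(11, 5)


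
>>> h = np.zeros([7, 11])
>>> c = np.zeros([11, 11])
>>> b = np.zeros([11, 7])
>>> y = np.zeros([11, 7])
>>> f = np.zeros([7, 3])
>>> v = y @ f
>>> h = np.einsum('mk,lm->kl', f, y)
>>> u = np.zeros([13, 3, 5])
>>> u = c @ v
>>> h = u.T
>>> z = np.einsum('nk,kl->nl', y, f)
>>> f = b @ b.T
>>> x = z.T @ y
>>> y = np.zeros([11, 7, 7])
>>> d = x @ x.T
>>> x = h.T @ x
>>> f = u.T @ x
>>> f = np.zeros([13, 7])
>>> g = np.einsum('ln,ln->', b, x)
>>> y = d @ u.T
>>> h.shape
(3, 11)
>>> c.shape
(11, 11)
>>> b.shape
(11, 7)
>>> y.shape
(3, 11)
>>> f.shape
(13, 7)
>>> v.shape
(11, 3)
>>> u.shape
(11, 3)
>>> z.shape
(11, 3)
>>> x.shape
(11, 7)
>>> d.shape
(3, 3)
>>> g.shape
()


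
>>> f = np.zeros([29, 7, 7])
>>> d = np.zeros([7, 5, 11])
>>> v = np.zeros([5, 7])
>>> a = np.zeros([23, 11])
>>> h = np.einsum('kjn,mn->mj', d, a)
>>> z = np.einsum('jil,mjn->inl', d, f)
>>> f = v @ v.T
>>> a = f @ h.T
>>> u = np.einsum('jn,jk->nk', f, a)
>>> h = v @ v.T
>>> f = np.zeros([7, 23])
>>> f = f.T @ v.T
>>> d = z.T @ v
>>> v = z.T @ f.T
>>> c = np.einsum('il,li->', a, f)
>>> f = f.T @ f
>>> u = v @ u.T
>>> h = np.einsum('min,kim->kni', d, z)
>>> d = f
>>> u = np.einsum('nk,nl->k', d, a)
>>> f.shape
(5, 5)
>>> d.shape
(5, 5)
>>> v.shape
(11, 7, 23)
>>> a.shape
(5, 23)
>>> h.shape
(5, 7, 7)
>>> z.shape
(5, 7, 11)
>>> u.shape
(5,)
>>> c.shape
()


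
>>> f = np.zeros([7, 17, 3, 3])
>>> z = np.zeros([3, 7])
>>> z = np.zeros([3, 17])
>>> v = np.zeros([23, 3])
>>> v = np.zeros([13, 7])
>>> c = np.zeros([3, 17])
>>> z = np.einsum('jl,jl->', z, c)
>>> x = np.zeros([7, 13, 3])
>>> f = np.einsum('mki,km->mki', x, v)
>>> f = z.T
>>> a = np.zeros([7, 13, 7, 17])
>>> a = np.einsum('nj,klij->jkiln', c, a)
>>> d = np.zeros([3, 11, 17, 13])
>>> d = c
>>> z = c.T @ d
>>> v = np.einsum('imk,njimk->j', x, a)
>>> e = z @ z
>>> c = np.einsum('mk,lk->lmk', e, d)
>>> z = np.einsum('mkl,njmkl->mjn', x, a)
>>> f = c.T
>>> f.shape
(17, 17, 3)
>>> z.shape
(7, 7, 17)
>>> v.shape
(7,)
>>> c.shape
(3, 17, 17)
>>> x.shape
(7, 13, 3)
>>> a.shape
(17, 7, 7, 13, 3)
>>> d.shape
(3, 17)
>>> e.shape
(17, 17)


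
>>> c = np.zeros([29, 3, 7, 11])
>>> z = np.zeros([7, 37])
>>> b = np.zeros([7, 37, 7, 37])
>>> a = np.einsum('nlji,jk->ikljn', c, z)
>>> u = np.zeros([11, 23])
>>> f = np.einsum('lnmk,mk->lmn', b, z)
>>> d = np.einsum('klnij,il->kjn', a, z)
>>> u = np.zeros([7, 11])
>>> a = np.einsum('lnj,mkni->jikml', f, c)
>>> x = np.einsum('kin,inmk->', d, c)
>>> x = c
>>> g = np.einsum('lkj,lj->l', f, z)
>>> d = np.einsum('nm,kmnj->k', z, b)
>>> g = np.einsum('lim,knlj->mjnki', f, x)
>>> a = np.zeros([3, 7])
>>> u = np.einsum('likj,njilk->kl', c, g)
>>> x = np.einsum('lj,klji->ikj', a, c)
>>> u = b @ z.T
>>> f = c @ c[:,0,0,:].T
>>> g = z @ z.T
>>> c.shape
(29, 3, 7, 11)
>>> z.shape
(7, 37)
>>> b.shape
(7, 37, 7, 37)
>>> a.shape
(3, 7)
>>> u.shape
(7, 37, 7, 7)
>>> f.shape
(29, 3, 7, 29)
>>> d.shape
(7,)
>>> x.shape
(11, 29, 7)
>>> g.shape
(7, 7)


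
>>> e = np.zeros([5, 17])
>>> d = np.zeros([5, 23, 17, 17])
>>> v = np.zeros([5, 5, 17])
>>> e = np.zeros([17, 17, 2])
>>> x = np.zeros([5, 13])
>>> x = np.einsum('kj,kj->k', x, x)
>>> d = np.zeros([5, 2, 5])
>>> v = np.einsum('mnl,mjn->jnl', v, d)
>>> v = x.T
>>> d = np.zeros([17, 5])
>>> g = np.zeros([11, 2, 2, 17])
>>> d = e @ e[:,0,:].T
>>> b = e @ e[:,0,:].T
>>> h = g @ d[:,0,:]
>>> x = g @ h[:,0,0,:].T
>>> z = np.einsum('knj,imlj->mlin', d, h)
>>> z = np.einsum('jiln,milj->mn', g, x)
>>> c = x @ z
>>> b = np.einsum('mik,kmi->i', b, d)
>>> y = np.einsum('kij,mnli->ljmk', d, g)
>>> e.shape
(17, 17, 2)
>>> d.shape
(17, 17, 17)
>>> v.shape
(5,)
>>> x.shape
(11, 2, 2, 11)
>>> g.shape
(11, 2, 2, 17)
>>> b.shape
(17,)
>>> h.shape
(11, 2, 2, 17)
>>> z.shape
(11, 17)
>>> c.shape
(11, 2, 2, 17)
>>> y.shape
(2, 17, 11, 17)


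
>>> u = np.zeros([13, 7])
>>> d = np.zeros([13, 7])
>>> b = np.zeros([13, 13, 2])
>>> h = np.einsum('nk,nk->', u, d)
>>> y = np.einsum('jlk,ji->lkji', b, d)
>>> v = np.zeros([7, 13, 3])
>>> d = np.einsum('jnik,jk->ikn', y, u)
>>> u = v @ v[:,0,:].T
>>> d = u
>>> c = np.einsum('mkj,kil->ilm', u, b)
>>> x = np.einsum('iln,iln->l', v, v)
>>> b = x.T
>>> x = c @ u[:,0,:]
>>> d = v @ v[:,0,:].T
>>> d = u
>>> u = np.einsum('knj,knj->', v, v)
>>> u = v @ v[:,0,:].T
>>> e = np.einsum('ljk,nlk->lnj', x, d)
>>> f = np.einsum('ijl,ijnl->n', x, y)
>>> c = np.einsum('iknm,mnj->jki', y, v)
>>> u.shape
(7, 13, 7)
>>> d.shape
(7, 13, 7)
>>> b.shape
(13,)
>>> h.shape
()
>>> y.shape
(13, 2, 13, 7)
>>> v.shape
(7, 13, 3)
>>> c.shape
(3, 2, 13)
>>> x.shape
(13, 2, 7)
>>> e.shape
(13, 7, 2)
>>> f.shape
(13,)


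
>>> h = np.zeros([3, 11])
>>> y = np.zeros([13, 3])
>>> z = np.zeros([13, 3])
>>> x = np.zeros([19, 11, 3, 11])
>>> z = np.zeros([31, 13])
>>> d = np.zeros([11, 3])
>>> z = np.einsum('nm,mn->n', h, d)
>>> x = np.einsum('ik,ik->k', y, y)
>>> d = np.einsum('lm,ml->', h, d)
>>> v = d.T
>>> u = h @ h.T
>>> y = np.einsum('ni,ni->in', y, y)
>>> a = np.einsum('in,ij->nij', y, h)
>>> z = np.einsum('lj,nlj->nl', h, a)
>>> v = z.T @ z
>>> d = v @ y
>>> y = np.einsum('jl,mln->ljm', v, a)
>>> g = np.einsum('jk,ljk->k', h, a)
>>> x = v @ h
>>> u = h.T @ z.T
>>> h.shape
(3, 11)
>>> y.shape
(3, 3, 13)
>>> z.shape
(13, 3)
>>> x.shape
(3, 11)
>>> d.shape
(3, 13)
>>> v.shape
(3, 3)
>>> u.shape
(11, 13)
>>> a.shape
(13, 3, 11)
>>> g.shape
(11,)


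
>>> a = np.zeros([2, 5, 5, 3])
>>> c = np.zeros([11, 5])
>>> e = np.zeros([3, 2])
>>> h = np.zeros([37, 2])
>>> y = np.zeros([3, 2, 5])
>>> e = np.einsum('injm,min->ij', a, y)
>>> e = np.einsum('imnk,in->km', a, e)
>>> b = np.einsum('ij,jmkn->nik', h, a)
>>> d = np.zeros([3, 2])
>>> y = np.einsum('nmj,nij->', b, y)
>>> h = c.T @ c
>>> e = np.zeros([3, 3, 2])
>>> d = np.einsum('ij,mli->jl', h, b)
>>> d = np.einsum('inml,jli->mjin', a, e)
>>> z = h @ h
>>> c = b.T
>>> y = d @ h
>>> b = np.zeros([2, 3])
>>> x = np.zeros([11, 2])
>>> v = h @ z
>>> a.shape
(2, 5, 5, 3)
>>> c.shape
(5, 37, 3)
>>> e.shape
(3, 3, 2)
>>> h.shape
(5, 5)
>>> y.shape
(5, 3, 2, 5)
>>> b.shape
(2, 3)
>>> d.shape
(5, 3, 2, 5)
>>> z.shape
(5, 5)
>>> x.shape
(11, 2)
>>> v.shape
(5, 5)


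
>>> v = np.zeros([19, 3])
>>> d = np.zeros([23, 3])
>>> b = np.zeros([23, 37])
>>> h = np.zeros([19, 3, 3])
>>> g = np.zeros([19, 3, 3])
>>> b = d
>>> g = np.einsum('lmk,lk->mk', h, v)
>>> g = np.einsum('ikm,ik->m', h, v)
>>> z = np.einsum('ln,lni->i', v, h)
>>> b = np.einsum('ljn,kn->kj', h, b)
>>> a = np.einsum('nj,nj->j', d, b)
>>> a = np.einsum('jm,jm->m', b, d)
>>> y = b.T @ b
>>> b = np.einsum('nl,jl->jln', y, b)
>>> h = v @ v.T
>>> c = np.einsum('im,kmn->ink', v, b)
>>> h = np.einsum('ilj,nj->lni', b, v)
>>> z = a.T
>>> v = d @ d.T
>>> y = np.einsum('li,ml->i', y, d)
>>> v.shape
(23, 23)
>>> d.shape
(23, 3)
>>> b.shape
(23, 3, 3)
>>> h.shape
(3, 19, 23)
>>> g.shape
(3,)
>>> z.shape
(3,)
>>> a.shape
(3,)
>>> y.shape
(3,)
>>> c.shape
(19, 3, 23)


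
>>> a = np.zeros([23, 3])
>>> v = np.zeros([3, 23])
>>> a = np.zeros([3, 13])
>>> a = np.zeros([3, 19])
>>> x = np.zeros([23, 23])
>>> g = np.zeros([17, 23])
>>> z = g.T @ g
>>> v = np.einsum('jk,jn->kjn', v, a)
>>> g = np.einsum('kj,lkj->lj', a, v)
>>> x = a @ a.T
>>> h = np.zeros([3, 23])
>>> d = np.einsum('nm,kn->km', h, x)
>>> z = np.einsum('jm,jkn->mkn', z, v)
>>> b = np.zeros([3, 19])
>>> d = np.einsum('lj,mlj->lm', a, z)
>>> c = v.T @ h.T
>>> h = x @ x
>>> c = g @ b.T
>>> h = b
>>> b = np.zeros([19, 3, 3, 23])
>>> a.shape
(3, 19)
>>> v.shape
(23, 3, 19)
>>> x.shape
(3, 3)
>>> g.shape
(23, 19)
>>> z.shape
(23, 3, 19)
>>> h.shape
(3, 19)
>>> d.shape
(3, 23)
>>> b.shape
(19, 3, 3, 23)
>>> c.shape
(23, 3)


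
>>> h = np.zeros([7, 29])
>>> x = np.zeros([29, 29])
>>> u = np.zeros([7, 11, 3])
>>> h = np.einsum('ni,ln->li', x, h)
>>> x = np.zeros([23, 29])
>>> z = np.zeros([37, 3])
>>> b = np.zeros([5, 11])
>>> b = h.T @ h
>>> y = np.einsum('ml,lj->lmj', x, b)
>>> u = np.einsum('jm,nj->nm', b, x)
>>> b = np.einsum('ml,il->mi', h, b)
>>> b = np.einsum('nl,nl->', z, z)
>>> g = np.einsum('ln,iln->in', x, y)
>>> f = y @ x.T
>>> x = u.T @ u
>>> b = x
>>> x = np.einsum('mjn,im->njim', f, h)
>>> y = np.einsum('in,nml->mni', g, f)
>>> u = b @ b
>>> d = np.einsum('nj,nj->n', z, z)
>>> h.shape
(7, 29)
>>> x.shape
(23, 23, 7, 29)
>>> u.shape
(29, 29)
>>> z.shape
(37, 3)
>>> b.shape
(29, 29)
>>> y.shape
(23, 29, 29)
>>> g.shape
(29, 29)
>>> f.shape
(29, 23, 23)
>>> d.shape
(37,)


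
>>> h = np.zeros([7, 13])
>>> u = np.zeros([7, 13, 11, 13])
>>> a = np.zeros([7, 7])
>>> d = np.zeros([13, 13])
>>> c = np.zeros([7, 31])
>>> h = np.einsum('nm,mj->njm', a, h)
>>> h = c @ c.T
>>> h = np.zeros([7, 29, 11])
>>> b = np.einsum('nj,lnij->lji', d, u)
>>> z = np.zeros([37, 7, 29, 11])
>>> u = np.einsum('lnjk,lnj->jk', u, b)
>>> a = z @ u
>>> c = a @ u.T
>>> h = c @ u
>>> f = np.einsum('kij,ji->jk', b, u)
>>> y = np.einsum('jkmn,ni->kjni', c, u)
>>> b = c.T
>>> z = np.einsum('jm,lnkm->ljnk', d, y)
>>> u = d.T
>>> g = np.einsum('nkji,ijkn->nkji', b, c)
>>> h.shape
(37, 7, 29, 13)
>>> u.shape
(13, 13)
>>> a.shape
(37, 7, 29, 13)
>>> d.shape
(13, 13)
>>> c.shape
(37, 7, 29, 11)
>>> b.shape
(11, 29, 7, 37)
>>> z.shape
(7, 13, 37, 11)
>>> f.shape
(11, 7)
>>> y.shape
(7, 37, 11, 13)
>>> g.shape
(11, 29, 7, 37)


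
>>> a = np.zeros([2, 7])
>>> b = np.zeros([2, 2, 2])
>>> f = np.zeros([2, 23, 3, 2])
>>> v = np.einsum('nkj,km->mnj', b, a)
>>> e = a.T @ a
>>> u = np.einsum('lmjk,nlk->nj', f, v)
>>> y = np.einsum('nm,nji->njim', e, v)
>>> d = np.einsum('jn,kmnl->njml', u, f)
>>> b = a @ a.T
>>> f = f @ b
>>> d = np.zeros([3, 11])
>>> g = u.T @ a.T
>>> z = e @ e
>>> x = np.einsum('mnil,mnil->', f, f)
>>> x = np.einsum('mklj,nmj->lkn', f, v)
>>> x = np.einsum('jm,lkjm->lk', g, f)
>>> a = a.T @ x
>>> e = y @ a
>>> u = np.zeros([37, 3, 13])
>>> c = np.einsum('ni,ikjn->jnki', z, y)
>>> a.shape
(7, 23)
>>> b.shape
(2, 2)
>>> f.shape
(2, 23, 3, 2)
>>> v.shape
(7, 2, 2)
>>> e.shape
(7, 2, 2, 23)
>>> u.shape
(37, 3, 13)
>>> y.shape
(7, 2, 2, 7)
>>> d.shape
(3, 11)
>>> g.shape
(3, 2)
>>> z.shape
(7, 7)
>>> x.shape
(2, 23)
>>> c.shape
(2, 7, 2, 7)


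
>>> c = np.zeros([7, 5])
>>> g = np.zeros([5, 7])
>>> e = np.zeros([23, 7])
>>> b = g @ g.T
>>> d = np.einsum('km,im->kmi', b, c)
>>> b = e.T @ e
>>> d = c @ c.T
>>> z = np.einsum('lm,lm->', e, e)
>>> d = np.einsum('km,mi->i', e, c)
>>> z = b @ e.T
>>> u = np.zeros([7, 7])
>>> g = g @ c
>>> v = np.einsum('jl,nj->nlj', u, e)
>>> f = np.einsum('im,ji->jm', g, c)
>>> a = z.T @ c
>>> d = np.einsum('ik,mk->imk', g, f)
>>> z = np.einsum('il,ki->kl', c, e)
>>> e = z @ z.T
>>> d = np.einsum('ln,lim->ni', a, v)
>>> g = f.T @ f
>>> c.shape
(7, 5)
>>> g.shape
(5, 5)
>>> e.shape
(23, 23)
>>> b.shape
(7, 7)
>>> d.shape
(5, 7)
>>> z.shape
(23, 5)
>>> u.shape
(7, 7)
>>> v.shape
(23, 7, 7)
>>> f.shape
(7, 5)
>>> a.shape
(23, 5)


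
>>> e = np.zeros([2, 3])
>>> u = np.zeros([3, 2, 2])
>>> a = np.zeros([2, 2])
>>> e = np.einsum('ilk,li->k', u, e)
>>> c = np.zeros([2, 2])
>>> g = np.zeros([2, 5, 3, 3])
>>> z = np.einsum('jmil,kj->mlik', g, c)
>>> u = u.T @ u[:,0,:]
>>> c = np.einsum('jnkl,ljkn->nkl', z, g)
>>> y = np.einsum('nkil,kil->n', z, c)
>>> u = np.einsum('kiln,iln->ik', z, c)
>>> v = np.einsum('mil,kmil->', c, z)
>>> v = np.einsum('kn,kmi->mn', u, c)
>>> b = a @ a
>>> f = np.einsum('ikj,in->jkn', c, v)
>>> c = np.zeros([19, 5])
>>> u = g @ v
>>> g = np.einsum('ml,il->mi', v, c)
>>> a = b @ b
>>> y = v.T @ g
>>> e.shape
(2,)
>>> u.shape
(2, 5, 3, 5)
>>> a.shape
(2, 2)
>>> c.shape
(19, 5)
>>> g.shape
(3, 19)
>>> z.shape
(5, 3, 3, 2)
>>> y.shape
(5, 19)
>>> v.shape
(3, 5)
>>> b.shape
(2, 2)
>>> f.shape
(2, 3, 5)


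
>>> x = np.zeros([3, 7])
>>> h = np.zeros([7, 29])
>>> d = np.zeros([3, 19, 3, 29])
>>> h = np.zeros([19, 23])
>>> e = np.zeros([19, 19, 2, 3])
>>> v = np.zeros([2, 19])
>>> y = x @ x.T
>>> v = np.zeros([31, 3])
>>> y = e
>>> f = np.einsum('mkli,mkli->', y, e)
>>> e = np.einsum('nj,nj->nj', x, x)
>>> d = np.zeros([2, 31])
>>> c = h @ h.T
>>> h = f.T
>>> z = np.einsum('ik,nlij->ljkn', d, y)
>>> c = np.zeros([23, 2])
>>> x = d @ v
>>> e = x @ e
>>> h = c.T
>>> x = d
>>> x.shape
(2, 31)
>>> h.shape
(2, 23)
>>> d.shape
(2, 31)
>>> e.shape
(2, 7)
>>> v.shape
(31, 3)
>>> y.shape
(19, 19, 2, 3)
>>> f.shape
()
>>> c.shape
(23, 2)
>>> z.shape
(19, 3, 31, 19)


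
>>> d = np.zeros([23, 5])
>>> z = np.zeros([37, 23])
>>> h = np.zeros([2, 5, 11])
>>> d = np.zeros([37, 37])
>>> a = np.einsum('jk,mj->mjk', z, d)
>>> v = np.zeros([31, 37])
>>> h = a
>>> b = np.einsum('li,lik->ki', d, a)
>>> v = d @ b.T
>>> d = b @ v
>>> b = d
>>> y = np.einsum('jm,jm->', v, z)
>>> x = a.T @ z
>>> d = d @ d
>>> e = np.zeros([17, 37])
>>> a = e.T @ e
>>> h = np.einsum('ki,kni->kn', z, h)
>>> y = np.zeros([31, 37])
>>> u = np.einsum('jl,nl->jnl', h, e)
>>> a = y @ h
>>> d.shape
(23, 23)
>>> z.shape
(37, 23)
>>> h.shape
(37, 37)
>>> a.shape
(31, 37)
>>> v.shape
(37, 23)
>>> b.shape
(23, 23)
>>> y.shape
(31, 37)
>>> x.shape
(23, 37, 23)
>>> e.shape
(17, 37)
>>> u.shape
(37, 17, 37)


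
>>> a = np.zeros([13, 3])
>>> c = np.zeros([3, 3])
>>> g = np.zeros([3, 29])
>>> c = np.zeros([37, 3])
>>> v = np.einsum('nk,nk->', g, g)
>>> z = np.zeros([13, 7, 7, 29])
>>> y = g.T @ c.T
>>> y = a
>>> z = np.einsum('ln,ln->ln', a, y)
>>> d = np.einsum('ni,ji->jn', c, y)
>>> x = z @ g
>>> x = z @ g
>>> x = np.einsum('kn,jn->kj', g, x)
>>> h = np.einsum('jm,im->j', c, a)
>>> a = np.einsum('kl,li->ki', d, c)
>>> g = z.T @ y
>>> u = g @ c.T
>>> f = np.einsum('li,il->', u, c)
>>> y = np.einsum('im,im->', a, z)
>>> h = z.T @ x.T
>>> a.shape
(13, 3)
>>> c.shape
(37, 3)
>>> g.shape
(3, 3)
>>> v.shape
()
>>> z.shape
(13, 3)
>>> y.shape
()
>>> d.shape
(13, 37)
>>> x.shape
(3, 13)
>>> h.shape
(3, 3)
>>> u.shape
(3, 37)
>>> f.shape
()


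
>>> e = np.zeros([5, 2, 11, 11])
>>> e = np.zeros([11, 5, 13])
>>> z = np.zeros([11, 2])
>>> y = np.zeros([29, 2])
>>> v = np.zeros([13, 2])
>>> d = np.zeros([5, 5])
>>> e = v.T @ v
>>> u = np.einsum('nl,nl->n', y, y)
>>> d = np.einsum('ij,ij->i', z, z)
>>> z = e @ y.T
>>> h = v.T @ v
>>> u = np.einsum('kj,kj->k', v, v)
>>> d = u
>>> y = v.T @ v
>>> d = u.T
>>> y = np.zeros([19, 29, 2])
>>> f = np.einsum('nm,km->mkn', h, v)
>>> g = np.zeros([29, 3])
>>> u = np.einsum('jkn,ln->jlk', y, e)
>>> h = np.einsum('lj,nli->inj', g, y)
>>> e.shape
(2, 2)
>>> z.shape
(2, 29)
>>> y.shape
(19, 29, 2)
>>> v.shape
(13, 2)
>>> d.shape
(13,)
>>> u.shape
(19, 2, 29)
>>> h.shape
(2, 19, 3)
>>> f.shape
(2, 13, 2)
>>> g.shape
(29, 3)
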